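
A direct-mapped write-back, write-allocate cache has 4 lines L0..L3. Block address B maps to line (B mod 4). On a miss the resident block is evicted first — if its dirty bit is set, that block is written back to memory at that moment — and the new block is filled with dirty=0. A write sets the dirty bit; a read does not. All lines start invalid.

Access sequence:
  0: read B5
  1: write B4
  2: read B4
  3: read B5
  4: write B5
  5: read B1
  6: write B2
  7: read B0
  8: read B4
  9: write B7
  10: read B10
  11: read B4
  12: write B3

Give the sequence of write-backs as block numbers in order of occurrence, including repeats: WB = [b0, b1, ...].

0: R B5 → L1 miss [-]
1: W B4 → L0 miss [D]
2: R B4 → L0 hit [D]
3: R B5 → L1 hit [-]
4: W B5 → L1 hit [D]
5: R B1 → L1 miss wb→B5 [-]
6: W B2 → L2 miss [D]
7: R B0 → L0 miss wb→B4 [-]
8: R B4 → L0 miss [-]
9: W B7 → L3 miss [D]
10: R B10 → L2 miss wb→B2 [-]
11: R B4 → L0 hit [-]
12: W B3 → L3 miss wb→B7 [D]

WB = [5, 4, 2, 7]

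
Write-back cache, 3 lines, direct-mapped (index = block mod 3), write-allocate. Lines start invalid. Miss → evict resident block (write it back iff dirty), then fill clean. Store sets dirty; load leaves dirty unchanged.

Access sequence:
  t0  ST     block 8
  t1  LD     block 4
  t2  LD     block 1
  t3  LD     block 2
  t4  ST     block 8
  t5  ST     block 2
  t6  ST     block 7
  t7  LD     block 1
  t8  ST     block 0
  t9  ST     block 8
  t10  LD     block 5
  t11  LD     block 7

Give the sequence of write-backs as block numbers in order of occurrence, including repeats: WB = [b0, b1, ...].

0: W B8 -> L2 miss  d=D]
1: R B4 -> L1 miss  d=-]
2: R B1 -> L1 miss  d=-]
3: R B2 -> L2 miss wb->B8  d=-]
4: W B8 -> L2 miss  d=D]
5: W B2 -> L2 miss wb->B8  d=D]
6: W B7 -> L1 miss  d=D]
7: R B1 -> L1 miss wb->B7  d=-]
8: W B0 -> L0 miss  d=D]
9: W B8 -> L2 miss wb->B2  d=D]
10: R B5 -> L2 miss wb->B8  d=-]
11: R B7 -> L1 miss  d=-]

WB = [8, 8, 7, 2, 8]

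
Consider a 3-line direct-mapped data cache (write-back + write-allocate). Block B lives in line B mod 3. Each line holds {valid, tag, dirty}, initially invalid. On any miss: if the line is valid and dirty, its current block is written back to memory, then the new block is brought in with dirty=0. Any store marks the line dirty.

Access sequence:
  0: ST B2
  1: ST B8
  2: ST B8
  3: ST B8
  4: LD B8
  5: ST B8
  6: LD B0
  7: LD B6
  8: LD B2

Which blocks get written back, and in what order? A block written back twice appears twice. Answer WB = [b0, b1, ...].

  0 | W B2 → L2 miss [D]
  1 | W B8 → L2 miss wb→B2 [D]
  2 | W B8 → L2 hit [D]
  3 | W B8 → L2 hit [D]
  4 | R B8 → L2 hit [D]
  5 | W B8 → L2 hit [D]
  6 | R B0 → L0 miss [-]
  7 | R B6 → L0 miss [-]
  8 | R B2 → L2 miss wb→B8 [-]

WB = [2, 8]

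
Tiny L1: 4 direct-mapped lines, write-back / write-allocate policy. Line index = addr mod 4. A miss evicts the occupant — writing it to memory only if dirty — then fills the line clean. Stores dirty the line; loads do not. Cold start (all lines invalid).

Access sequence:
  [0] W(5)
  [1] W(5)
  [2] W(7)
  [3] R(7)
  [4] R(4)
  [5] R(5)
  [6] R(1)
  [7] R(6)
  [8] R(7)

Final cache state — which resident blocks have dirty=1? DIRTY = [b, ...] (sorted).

0: W B5 → L1 miss [D]
1: W B5 → L1 hit [D]
2: W B7 → L3 miss [D]
3: R B7 → L3 hit [D]
4: R B4 → L0 miss [-]
5: R B5 → L1 hit [D]
6: R B1 → L1 miss wb→B5 [-]
7: R B6 → L2 miss [-]
8: R B7 → L3 hit [D]

DIRTY = [7]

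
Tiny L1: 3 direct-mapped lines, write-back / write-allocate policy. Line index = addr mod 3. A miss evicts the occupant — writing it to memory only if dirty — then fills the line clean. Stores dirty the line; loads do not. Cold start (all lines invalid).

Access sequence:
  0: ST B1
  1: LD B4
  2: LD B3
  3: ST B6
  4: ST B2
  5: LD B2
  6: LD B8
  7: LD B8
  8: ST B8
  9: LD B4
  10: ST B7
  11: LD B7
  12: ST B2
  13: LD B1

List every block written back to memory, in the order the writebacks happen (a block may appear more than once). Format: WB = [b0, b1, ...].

WB = [1, 2, 8, 7]

0: W B1 → L1 miss [D]
1: R B4 → L1 miss wb→B1 [-]
2: R B3 → L0 miss [-]
3: W B6 → L0 miss [D]
4: W B2 → L2 miss [D]
5: R B2 → L2 hit [D]
6: R B8 → L2 miss wb→B2 [-]
7: R B8 → L2 hit [-]
8: W B8 → L2 hit [D]
9: R B4 → L1 hit [-]
10: W B7 → L1 miss [D]
11: R B7 → L1 hit [D]
12: W B2 → L2 miss wb→B8 [D]
13: R B1 → L1 miss wb→B7 [-]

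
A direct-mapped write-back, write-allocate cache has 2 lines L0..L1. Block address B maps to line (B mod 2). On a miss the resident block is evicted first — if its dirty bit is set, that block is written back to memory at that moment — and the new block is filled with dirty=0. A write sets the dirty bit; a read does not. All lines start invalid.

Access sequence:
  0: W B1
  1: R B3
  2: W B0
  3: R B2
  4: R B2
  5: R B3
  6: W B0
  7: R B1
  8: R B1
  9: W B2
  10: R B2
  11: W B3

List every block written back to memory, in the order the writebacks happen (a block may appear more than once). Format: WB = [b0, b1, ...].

WB = [1, 0, 0]

0: W B1 → L1 miss [D]
1: R B3 → L1 miss wb→B1 [-]
2: W B0 → L0 miss [D]
3: R B2 → L0 miss wb→B0 [-]
4: R B2 → L0 hit [-]
5: R B3 → L1 hit [-]
6: W B0 → L0 miss [D]
7: R B1 → L1 miss [-]
8: R B1 → L1 hit [-]
9: W B2 → L0 miss wb→B0 [D]
10: R B2 → L0 hit [D]
11: W B3 → L1 miss [D]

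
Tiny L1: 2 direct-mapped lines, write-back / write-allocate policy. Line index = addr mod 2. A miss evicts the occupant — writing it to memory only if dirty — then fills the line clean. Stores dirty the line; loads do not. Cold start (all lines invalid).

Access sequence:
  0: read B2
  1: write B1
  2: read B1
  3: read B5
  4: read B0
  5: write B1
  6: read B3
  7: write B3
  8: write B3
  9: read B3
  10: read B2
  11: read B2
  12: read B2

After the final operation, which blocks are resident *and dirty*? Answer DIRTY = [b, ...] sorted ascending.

  0 | R B2 → L0 miss [-]
  1 | W B1 → L1 miss [D]
  2 | R B1 → L1 hit [D]
  3 | R B5 → L1 miss wb→B1 [-]
  4 | R B0 → L0 miss [-]
  5 | W B1 → L1 miss [D]
  6 | R B3 → L1 miss wb→B1 [-]
  7 | W B3 → L1 hit [D]
  8 | W B3 → L1 hit [D]
  9 | R B3 → L1 hit [D]
  10 | R B2 → L0 miss [-]
  11 | R B2 → L0 hit [-]
  12 | R B2 → L0 hit [-]

DIRTY = [3]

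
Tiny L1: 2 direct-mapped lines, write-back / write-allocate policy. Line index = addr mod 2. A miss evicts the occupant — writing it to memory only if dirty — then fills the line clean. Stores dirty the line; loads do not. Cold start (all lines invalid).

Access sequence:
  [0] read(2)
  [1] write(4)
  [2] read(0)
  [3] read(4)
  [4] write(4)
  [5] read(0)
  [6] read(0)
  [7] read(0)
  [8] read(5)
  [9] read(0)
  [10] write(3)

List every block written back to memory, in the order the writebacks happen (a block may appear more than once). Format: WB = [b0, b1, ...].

0: R B2 -> L0 miss  d=-]
1: W B4 -> L0 miss  d=D]
2: R B0 -> L0 miss wb->B4  d=-]
3: R B4 -> L0 miss  d=-]
4: W B4 -> L0 hit  d=D]
5: R B0 -> L0 miss wb->B4  d=-]
6: R B0 -> L0 hit  d=-]
7: R B0 -> L0 hit  d=-]
8: R B5 -> L1 miss  d=-]
9: R B0 -> L0 hit  d=-]
10: W B3 -> L1 miss  d=D]

WB = [4, 4]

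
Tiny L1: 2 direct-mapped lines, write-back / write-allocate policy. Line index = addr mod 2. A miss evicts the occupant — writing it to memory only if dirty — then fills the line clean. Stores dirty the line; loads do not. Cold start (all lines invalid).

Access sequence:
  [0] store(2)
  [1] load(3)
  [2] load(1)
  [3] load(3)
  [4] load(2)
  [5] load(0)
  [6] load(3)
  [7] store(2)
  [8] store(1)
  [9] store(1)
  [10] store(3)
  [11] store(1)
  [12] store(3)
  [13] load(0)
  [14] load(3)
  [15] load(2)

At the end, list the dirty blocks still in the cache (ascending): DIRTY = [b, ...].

DIRTY = [3]

  0 | W B2 → L0 miss [D]
  1 | R B3 → L1 miss [-]
  2 | R B1 → L1 miss [-]
  3 | R B3 → L1 miss [-]
  4 | R B2 → L0 hit [D]
  5 | R B0 → L0 miss wb→B2 [-]
  6 | R B3 → L1 hit [-]
  7 | W B2 → L0 miss [D]
  8 | W B1 → L1 miss [D]
  9 | W B1 → L1 hit [D]
  10 | W B3 → L1 miss wb→B1 [D]
  11 | W B1 → L1 miss wb→B3 [D]
  12 | W B3 → L1 miss wb→B1 [D]
  13 | R B0 → L0 miss wb→B2 [-]
  14 | R B3 → L1 hit [D]
  15 | R B2 → L0 miss [-]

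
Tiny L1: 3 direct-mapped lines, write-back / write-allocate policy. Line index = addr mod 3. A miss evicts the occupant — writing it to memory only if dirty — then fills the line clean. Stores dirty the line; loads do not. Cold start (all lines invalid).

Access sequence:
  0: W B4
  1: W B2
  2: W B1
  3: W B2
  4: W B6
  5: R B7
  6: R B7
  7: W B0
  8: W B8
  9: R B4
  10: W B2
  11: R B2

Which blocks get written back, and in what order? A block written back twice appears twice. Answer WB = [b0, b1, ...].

WB = [4, 1, 6, 2, 8]

0: W B4 -> L1 miss  d=D]
1: W B2 -> L2 miss  d=D]
2: W B1 -> L1 miss wb->B4  d=D]
3: W B2 -> L2 hit  d=D]
4: W B6 -> L0 miss  d=D]
5: R B7 -> L1 miss wb->B1  d=-]
6: R B7 -> L1 hit  d=-]
7: W B0 -> L0 miss wb->B6  d=D]
8: W B8 -> L2 miss wb->B2  d=D]
9: R B4 -> L1 miss  d=-]
10: W B2 -> L2 miss wb->B8  d=D]
11: R B2 -> L2 hit  d=D]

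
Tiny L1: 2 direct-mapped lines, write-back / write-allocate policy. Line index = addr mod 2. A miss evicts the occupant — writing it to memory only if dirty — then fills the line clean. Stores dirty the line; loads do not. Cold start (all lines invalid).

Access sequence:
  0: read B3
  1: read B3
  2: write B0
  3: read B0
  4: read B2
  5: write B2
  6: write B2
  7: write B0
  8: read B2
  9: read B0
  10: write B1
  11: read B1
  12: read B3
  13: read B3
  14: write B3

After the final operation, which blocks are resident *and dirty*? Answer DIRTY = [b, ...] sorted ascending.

DIRTY = [3]

0: R B3 → L1 miss [-]
1: R B3 → L1 hit [-]
2: W B0 → L0 miss [D]
3: R B0 → L0 hit [D]
4: R B2 → L0 miss wb→B0 [-]
5: W B2 → L0 hit [D]
6: W B2 → L0 hit [D]
7: W B0 → L0 miss wb→B2 [D]
8: R B2 → L0 miss wb→B0 [-]
9: R B0 → L0 miss [-]
10: W B1 → L1 miss [D]
11: R B1 → L1 hit [D]
12: R B3 → L1 miss wb→B1 [-]
13: R B3 → L1 hit [-]
14: W B3 → L1 hit [D]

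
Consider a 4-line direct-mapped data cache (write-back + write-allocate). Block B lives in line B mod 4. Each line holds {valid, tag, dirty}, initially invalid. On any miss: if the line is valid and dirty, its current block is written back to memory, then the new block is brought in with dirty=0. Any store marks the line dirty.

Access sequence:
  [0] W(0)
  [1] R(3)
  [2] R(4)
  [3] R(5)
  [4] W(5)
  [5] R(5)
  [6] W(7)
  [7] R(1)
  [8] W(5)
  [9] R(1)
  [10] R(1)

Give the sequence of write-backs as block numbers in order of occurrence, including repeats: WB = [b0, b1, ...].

WB = [0, 5, 5]

  0 | W B0 → L0 miss [D]
  1 | R B3 → L3 miss [-]
  2 | R B4 → L0 miss wb→B0 [-]
  3 | R B5 → L1 miss [-]
  4 | W B5 → L1 hit [D]
  5 | R B5 → L1 hit [D]
  6 | W B7 → L3 miss [D]
  7 | R B1 → L1 miss wb→B5 [-]
  8 | W B5 → L1 miss [D]
  9 | R B1 → L1 miss wb→B5 [-]
  10 | R B1 → L1 hit [-]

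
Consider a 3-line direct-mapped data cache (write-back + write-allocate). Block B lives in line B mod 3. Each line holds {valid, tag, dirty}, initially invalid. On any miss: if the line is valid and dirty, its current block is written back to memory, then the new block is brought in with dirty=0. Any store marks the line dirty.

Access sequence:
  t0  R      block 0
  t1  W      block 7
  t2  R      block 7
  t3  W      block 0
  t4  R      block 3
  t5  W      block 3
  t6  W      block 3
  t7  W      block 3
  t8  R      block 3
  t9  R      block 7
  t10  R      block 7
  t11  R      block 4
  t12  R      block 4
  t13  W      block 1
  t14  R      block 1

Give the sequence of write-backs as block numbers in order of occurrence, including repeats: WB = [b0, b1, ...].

0: R B0 -> L0 miss  d=-]
1: W B7 -> L1 miss  d=D]
2: R B7 -> L1 hit  d=D]
3: W B0 -> L0 hit  d=D]
4: R B3 -> L0 miss wb->B0  d=-]
5: W B3 -> L0 hit  d=D]
6: W B3 -> L0 hit  d=D]
7: W B3 -> L0 hit  d=D]
8: R B3 -> L0 hit  d=D]
9: R B7 -> L1 hit  d=D]
10: R B7 -> L1 hit  d=D]
11: R B4 -> L1 miss wb->B7  d=-]
12: R B4 -> L1 hit  d=-]
13: W B1 -> L1 miss  d=D]
14: R B1 -> L1 hit  d=D]

WB = [0, 7]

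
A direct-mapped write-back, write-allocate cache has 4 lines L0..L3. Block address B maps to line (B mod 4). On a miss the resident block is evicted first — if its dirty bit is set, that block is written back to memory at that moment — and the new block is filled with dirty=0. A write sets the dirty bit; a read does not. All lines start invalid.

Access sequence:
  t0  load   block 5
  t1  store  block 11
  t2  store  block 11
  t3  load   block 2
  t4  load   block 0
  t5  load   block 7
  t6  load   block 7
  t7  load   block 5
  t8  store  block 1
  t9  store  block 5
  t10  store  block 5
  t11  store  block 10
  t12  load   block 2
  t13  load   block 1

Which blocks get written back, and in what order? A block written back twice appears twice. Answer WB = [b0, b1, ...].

0: R B5 -> L1 miss  d=-]
1: W B11 -> L3 miss  d=D]
2: W B11 -> L3 hit  d=D]
3: R B2 -> L2 miss  d=-]
4: R B0 -> L0 miss  d=-]
5: R B7 -> L3 miss wb->B11  d=-]
6: R B7 -> L3 hit  d=-]
7: R B5 -> L1 hit  d=-]
8: W B1 -> L1 miss  d=D]
9: W B5 -> L1 miss wb->B1  d=D]
10: W B5 -> L1 hit  d=D]
11: W B10 -> L2 miss  d=D]
12: R B2 -> L2 miss wb->B10  d=-]
13: R B1 -> L1 miss wb->B5  d=-]

WB = [11, 1, 10, 5]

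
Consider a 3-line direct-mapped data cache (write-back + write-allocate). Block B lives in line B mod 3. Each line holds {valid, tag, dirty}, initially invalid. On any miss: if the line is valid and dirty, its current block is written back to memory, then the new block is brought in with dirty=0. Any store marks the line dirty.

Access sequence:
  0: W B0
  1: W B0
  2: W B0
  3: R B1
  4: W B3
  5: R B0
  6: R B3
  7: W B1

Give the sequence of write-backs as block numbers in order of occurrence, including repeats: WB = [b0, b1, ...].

0: W B0 -> L0 miss  d=D]
1: W B0 -> L0 hit  d=D]
2: W B0 -> L0 hit  d=D]
3: R B1 -> L1 miss  d=-]
4: W B3 -> L0 miss wb->B0  d=D]
5: R B0 -> L0 miss wb->B3  d=-]
6: R B3 -> L0 miss  d=-]
7: W B1 -> L1 hit  d=D]

WB = [0, 3]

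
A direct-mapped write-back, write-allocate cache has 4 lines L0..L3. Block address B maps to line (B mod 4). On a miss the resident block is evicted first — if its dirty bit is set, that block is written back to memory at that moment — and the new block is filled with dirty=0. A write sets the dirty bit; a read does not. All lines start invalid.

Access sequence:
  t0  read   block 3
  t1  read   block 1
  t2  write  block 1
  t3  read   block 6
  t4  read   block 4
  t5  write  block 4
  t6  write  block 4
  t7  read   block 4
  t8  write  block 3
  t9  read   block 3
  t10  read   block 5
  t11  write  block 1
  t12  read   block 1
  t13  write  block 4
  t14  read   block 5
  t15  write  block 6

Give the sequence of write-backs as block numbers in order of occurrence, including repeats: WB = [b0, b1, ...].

WB = [1, 1]

0: R B3 → L3 miss [-]
1: R B1 → L1 miss [-]
2: W B1 → L1 hit [D]
3: R B6 → L2 miss [-]
4: R B4 → L0 miss [-]
5: W B4 → L0 hit [D]
6: W B4 → L0 hit [D]
7: R B4 → L0 hit [D]
8: W B3 → L3 hit [D]
9: R B3 → L3 hit [D]
10: R B5 → L1 miss wb→B1 [-]
11: W B1 → L1 miss [D]
12: R B1 → L1 hit [D]
13: W B4 → L0 hit [D]
14: R B5 → L1 miss wb→B1 [-]
15: W B6 → L2 hit [D]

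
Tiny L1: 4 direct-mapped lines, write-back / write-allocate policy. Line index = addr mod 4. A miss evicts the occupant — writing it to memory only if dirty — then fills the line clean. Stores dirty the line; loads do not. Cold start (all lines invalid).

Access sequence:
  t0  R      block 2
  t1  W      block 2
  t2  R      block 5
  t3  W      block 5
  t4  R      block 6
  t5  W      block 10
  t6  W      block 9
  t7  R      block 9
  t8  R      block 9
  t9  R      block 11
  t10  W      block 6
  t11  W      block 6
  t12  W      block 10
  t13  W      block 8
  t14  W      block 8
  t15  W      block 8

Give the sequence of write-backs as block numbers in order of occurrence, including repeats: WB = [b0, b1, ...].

  0 | R B2 → L2 miss [-]
  1 | W B2 → L2 hit [D]
  2 | R B5 → L1 miss [-]
  3 | W B5 → L1 hit [D]
  4 | R B6 → L2 miss wb→B2 [-]
  5 | W B10 → L2 miss [D]
  6 | W B9 → L1 miss wb→B5 [D]
  7 | R B9 → L1 hit [D]
  8 | R B9 → L1 hit [D]
  9 | R B11 → L3 miss [-]
  10 | W B6 → L2 miss wb→B10 [D]
  11 | W B6 → L2 hit [D]
  12 | W B10 → L2 miss wb→B6 [D]
  13 | W B8 → L0 miss [D]
  14 | W B8 → L0 hit [D]
  15 | W B8 → L0 hit [D]

WB = [2, 5, 10, 6]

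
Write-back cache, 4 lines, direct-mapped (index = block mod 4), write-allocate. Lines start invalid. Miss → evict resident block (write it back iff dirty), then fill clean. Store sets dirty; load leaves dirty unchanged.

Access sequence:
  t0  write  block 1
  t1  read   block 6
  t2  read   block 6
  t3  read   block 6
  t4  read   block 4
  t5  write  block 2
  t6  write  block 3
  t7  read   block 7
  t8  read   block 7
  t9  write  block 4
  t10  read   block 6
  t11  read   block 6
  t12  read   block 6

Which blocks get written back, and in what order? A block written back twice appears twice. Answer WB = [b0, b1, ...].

  0 | W B1 → L1 miss [D]
  1 | R B6 → L2 miss [-]
  2 | R B6 → L2 hit [-]
  3 | R B6 → L2 hit [-]
  4 | R B4 → L0 miss [-]
  5 | W B2 → L2 miss [D]
  6 | W B3 → L3 miss [D]
  7 | R B7 → L3 miss wb→B3 [-]
  8 | R B7 → L3 hit [-]
  9 | W B4 → L0 hit [D]
  10 | R B6 → L2 miss wb→B2 [-]
  11 | R B6 → L2 hit [-]
  12 | R B6 → L2 hit [-]

WB = [3, 2]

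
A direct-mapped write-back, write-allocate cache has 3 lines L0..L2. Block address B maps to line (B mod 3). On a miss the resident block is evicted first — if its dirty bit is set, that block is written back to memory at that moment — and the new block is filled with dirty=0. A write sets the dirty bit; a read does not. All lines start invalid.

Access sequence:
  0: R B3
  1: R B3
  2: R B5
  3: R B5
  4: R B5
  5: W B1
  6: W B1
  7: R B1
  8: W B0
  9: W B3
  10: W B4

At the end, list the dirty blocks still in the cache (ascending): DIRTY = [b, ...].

0: R B3 → L0 miss [-]
1: R B3 → L0 hit [-]
2: R B5 → L2 miss [-]
3: R B5 → L2 hit [-]
4: R B5 → L2 hit [-]
5: W B1 → L1 miss [D]
6: W B1 → L1 hit [D]
7: R B1 → L1 hit [D]
8: W B0 → L0 miss [D]
9: W B3 → L0 miss wb→B0 [D]
10: W B4 → L1 miss wb→B1 [D]

DIRTY = [3, 4]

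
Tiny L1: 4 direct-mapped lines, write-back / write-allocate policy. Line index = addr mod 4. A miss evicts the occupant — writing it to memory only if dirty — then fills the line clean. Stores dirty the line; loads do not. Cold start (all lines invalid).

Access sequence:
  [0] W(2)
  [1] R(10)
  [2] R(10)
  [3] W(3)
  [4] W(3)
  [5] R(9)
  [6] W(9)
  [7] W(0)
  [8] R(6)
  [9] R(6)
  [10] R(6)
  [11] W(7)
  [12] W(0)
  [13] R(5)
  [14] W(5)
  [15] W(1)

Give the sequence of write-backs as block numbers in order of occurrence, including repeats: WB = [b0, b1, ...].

WB = [2, 3, 9, 5]

0: W B2 → L2 miss [D]
1: R B10 → L2 miss wb→B2 [-]
2: R B10 → L2 hit [-]
3: W B3 → L3 miss [D]
4: W B3 → L3 hit [D]
5: R B9 → L1 miss [-]
6: W B9 → L1 hit [D]
7: W B0 → L0 miss [D]
8: R B6 → L2 miss [-]
9: R B6 → L2 hit [-]
10: R B6 → L2 hit [-]
11: W B7 → L3 miss wb→B3 [D]
12: W B0 → L0 hit [D]
13: R B5 → L1 miss wb→B9 [-]
14: W B5 → L1 hit [D]
15: W B1 → L1 miss wb→B5 [D]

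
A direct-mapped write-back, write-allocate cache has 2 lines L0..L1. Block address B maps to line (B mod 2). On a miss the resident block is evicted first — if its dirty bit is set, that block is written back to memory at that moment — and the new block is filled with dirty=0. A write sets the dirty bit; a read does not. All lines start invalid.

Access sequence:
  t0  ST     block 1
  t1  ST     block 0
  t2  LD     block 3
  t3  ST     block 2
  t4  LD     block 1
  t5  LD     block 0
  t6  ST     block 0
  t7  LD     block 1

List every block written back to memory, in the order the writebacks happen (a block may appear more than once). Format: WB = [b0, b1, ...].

0: W B1 → L1 miss [D]
1: W B0 → L0 miss [D]
2: R B3 → L1 miss wb→B1 [-]
3: W B2 → L0 miss wb→B0 [D]
4: R B1 → L1 miss [-]
5: R B0 → L0 miss wb→B2 [-]
6: W B0 → L0 hit [D]
7: R B1 → L1 hit [-]

WB = [1, 0, 2]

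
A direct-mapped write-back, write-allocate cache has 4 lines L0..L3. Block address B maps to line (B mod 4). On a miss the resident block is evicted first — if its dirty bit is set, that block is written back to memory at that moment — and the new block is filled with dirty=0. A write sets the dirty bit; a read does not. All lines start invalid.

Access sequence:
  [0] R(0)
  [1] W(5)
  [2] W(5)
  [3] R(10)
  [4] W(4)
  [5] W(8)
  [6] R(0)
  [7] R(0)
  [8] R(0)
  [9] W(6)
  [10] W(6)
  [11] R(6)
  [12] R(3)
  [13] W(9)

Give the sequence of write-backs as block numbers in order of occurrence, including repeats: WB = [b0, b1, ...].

0: R B0 → L0 miss [-]
1: W B5 → L1 miss [D]
2: W B5 → L1 hit [D]
3: R B10 → L2 miss [-]
4: W B4 → L0 miss [D]
5: W B8 → L0 miss wb→B4 [D]
6: R B0 → L0 miss wb→B8 [-]
7: R B0 → L0 hit [-]
8: R B0 → L0 hit [-]
9: W B6 → L2 miss [D]
10: W B6 → L2 hit [D]
11: R B6 → L2 hit [D]
12: R B3 → L3 miss [-]
13: W B9 → L1 miss wb→B5 [D]

WB = [4, 8, 5]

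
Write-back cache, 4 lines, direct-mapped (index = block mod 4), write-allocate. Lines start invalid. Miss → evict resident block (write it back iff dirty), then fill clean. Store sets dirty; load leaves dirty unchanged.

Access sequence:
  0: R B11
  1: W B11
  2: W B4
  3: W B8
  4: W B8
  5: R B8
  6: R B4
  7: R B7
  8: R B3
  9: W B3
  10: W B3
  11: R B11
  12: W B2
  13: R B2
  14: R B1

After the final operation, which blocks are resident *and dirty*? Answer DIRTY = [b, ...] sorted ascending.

  0 | R B11 → L3 miss [-]
  1 | W B11 → L3 hit [D]
  2 | W B4 → L0 miss [D]
  3 | W B8 → L0 miss wb→B4 [D]
  4 | W B8 → L0 hit [D]
  5 | R B8 → L0 hit [D]
  6 | R B4 → L0 miss wb→B8 [-]
  7 | R B7 → L3 miss wb→B11 [-]
  8 | R B3 → L3 miss [-]
  9 | W B3 → L3 hit [D]
  10 | W B3 → L3 hit [D]
  11 | R B11 → L3 miss wb→B3 [-]
  12 | W B2 → L2 miss [D]
  13 | R B2 → L2 hit [D]
  14 | R B1 → L1 miss [-]

DIRTY = [2]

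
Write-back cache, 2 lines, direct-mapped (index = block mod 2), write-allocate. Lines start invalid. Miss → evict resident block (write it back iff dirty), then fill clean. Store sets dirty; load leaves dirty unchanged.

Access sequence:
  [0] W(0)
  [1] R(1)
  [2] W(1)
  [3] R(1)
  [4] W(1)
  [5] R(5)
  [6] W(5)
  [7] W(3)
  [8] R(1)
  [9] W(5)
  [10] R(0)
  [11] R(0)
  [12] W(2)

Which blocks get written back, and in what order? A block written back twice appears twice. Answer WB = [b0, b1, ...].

WB = [1, 5, 3, 0]

0: W B0 → L0 miss [D]
1: R B1 → L1 miss [-]
2: W B1 → L1 hit [D]
3: R B1 → L1 hit [D]
4: W B1 → L1 hit [D]
5: R B5 → L1 miss wb→B1 [-]
6: W B5 → L1 hit [D]
7: W B3 → L1 miss wb→B5 [D]
8: R B1 → L1 miss wb→B3 [-]
9: W B5 → L1 miss [D]
10: R B0 → L0 hit [D]
11: R B0 → L0 hit [D]
12: W B2 → L0 miss wb→B0 [D]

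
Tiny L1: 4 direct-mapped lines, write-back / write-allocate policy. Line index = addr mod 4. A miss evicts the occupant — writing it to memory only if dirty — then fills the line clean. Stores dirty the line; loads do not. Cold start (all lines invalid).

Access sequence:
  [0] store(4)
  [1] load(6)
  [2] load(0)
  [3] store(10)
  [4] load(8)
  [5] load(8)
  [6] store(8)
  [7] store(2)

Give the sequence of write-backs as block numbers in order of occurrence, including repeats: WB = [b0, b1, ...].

0: W B4 -> L0 miss  d=D]
1: R B6 -> L2 miss  d=-]
2: R B0 -> L0 miss wb->B4  d=-]
3: W B10 -> L2 miss  d=D]
4: R B8 -> L0 miss  d=-]
5: R B8 -> L0 hit  d=-]
6: W B8 -> L0 hit  d=D]
7: W B2 -> L2 miss wb->B10  d=D]

WB = [4, 10]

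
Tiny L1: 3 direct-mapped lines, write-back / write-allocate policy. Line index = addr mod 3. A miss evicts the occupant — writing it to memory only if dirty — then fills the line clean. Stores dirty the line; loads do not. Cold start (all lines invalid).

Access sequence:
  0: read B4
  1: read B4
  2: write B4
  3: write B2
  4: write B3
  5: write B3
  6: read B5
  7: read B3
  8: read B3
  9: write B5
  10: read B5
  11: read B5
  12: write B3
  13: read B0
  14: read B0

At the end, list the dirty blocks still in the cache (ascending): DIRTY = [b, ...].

DIRTY = [4, 5]

0: R B4 → L1 miss [-]
1: R B4 → L1 hit [-]
2: W B4 → L1 hit [D]
3: W B2 → L2 miss [D]
4: W B3 → L0 miss [D]
5: W B3 → L0 hit [D]
6: R B5 → L2 miss wb→B2 [-]
7: R B3 → L0 hit [D]
8: R B3 → L0 hit [D]
9: W B5 → L2 hit [D]
10: R B5 → L2 hit [D]
11: R B5 → L2 hit [D]
12: W B3 → L0 hit [D]
13: R B0 → L0 miss wb→B3 [-]
14: R B0 → L0 hit [-]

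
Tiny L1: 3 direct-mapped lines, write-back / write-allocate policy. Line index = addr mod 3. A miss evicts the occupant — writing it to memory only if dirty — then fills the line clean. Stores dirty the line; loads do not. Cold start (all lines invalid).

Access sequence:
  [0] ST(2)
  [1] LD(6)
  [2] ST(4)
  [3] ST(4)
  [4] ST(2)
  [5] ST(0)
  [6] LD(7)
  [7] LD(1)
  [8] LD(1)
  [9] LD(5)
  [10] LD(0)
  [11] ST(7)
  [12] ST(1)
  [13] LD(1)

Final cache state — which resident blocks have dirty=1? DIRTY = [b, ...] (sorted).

0: W B2 → L2 miss [D]
1: R B6 → L0 miss [-]
2: W B4 → L1 miss [D]
3: W B4 → L1 hit [D]
4: W B2 → L2 hit [D]
5: W B0 → L0 miss [D]
6: R B7 → L1 miss wb→B4 [-]
7: R B1 → L1 miss [-]
8: R B1 → L1 hit [-]
9: R B5 → L2 miss wb→B2 [-]
10: R B0 → L0 hit [D]
11: W B7 → L1 miss [D]
12: W B1 → L1 miss wb→B7 [D]
13: R B1 → L1 hit [D]

DIRTY = [0, 1]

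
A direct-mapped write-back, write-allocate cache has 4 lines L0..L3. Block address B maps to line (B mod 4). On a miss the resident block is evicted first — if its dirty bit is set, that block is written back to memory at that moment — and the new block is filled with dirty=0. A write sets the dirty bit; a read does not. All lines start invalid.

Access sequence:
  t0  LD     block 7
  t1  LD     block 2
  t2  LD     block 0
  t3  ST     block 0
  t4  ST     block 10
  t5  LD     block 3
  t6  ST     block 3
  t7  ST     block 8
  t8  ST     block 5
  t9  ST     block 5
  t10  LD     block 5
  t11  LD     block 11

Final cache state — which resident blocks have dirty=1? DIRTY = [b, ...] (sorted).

  0 | R B7 → L3 miss [-]
  1 | R B2 → L2 miss [-]
  2 | R B0 → L0 miss [-]
  3 | W B0 → L0 hit [D]
  4 | W B10 → L2 miss [D]
  5 | R B3 → L3 miss [-]
  6 | W B3 → L3 hit [D]
  7 | W B8 → L0 miss wb→B0 [D]
  8 | W B5 → L1 miss [D]
  9 | W B5 → L1 hit [D]
  10 | R B5 → L1 hit [D]
  11 | R B11 → L3 miss wb→B3 [-]

DIRTY = [5, 8, 10]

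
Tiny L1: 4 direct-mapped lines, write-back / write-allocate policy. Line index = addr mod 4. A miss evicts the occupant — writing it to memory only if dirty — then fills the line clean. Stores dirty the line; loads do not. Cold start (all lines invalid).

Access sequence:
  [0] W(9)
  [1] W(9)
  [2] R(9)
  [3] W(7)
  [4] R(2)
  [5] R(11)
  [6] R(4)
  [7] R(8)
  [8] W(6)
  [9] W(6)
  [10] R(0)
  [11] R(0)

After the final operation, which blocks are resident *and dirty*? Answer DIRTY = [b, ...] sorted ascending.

0: W B9 → L1 miss [D]
1: W B9 → L1 hit [D]
2: R B9 → L1 hit [D]
3: W B7 → L3 miss [D]
4: R B2 → L2 miss [-]
5: R B11 → L3 miss wb→B7 [-]
6: R B4 → L0 miss [-]
7: R B8 → L0 miss [-]
8: W B6 → L2 miss [D]
9: W B6 → L2 hit [D]
10: R B0 → L0 miss [-]
11: R B0 → L0 hit [-]

DIRTY = [6, 9]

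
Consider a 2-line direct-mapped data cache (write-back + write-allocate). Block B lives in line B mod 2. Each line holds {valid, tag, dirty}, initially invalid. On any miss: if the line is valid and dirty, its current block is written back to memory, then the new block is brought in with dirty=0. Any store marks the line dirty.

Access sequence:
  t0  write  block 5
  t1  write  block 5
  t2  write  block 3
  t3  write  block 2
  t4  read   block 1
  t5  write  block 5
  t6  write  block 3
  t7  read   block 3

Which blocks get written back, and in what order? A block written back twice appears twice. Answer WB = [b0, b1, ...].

WB = [5, 3, 5]

0: W B5 → L1 miss [D]
1: W B5 → L1 hit [D]
2: W B3 → L1 miss wb→B5 [D]
3: W B2 → L0 miss [D]
4: R B1 → L1 miss wb→B3 [-]
5: W B5 → L1 miss [D]
6: W B3 → L1 miss wb→B5 [D]
7: R B3 → L1 hit [D]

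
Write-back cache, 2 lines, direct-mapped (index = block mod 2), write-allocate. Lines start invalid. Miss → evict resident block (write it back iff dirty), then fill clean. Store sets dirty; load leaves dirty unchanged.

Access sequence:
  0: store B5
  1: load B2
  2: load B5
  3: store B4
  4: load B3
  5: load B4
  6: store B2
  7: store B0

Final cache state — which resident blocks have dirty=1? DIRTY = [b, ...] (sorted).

DIRTY = [0]

0: W B5 → L1 miss [D]
1: R B2 → L0 miss [-]
2: R B5 → L1 hit [D]
3: W B4 → L0 miss [D]
4: R B3 → L1 miss wb→B5 [-]
5: R B4 → L0 hit [D]
6: W B2 → L0 miss wb→B4 [D]
7: W B0 → L0 miss wb→B2 [D]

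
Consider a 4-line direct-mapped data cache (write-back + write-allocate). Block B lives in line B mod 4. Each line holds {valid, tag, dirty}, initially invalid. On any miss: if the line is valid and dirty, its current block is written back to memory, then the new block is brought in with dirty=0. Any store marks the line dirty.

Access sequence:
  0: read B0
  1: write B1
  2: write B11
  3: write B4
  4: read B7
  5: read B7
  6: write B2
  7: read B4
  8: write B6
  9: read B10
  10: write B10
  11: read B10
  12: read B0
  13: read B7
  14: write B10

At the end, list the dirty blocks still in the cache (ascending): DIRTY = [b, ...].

DIRTY = [1, 10]

0: R B0 → L0 miss [-]
1: W B1 → L1 miss [D]
2: W B11 → L3 miss [D]
3: W B4 → L0 miss [D]
4: R B7 → L3 miss wb→B11 [-]
5: R B7 → L3 hit [-]
6: W B2 → L2 miss [D]
7: R B4 → L0 hit [D]
8: W B6 → L2 miss wb→B2 [D]
9: R B10 → L2 miss wb→B6 [-]
10: W B10 → L2 hit [D]
11: R B10 → L2 hit [D]
12: R B0 → L0 miss wb→B4 [-]
13: R B7 → L3 hit [-]
14: W B10 → L2 hit [D]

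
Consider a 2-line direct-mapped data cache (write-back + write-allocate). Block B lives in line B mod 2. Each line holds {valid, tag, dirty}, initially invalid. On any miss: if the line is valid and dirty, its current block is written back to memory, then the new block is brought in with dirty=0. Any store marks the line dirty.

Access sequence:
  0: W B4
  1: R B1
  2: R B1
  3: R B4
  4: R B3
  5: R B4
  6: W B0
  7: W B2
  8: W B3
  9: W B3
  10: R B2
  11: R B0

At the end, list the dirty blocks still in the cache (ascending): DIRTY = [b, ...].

DIRTY = [3]

0: W B4 → L0 miss [D]
1: R B1 → L1 miss [-]
2: R B1 → L1 hit [-]
3: R B4 → L0 hit [D]
4: R B3 → L1 miss [-]
5: R B4 → L0 hit [D]
6: W B0 → L0 miss wb→B4 [D]
7: W B2 → L0 miss wb→B0 [D]
8: W B3 → L1 hit [D]
9: W B3 → L1 hit [D]
10: R B2 → L0 hit [D]
11: R B0 → L0 miss wb→B2 [-]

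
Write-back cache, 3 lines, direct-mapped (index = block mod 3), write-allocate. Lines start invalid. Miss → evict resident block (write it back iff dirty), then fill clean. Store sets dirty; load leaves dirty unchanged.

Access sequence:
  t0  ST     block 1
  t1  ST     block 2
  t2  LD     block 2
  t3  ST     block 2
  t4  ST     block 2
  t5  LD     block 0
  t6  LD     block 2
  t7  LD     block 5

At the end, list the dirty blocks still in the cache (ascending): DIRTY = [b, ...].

DIRTY = [1]

0: W B1 → L1 miss [D]
1: W B2 → L2 miss [D]
2: R B2 → L2 hit [D]
3: W B2 → L2 hit [D]
4: W B2 → L2 hit [D]
5: R B0 → L0 miss [-]
6: R B2 → L2 hit [D]
7: R B5 → L2 miss wb→B2 [-]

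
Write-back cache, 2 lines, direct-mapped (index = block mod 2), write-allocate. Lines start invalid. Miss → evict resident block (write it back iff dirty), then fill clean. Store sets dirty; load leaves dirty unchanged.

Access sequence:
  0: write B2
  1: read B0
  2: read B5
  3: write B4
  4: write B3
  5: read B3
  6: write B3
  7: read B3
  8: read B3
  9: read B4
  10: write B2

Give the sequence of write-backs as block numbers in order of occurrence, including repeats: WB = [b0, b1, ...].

0: W B2 → L0 miss [D]
1: R B0 → L0 miss wb→B2 [-]
2: R B5 → L1 miss [-]
3: W B4 → L0 miss [D]
4: W B3 → L1 miss [D]
5: R B3 → L1 hit [D]
6: W B3 → L1 hit [D]
7: R B3 → L1 hit [D]
8: R B3 → L1 hit [D]
9: R B4 → L0 hit [D]
10: W B2 → L0 miss wb→B4 [D]

WB = [2, 4]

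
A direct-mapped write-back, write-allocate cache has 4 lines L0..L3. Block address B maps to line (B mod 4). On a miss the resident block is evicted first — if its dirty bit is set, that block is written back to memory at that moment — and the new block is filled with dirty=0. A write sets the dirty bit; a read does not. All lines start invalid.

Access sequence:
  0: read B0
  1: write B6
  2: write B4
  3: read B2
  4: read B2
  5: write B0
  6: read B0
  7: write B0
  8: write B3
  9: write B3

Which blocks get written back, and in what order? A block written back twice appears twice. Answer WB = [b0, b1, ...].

  0 | R B0 → L0 miss [-]
  1 | W B6 → L2 miss [D]
  2 | W B4 → L0 miss [D]
  3 | R B2 → L2 miss wb→B6 [-]
  4 | R B2 → L2 hit [-]
  5 | W B0 → L0 miss wb→B4 [D]
  6 | R B0 → L0 hit [D]
  7 | W B0 → L0 hit [D]
  8 | W B3 → L3 miss [D]
  9 | W B3 → L3 hit [D]

WB = [6, 4]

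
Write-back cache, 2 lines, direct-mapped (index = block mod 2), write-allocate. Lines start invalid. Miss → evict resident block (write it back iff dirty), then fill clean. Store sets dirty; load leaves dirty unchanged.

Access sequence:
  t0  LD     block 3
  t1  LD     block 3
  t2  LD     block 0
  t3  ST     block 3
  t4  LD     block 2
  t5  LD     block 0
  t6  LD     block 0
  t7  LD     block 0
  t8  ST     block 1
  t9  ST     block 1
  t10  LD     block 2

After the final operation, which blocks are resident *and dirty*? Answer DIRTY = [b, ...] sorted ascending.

DIRTY = [1]

0: R B3 → L1 miss [-]
1: R B3 → L1 hit [-]
2: R B0 → L0 miss [-]
3: W B3 → L1 hit [D]
4: R B2 → L0 miss [-]
5: R B0 → L0 miss [-]
6: R B0 → L0 hit [-]
7: R B0 → L0 hit [-]
8: W B1 → L1 miss wb→B3 [D]
9: W B1 → L1 hit [D]
10: R B2 → L0 miss [-]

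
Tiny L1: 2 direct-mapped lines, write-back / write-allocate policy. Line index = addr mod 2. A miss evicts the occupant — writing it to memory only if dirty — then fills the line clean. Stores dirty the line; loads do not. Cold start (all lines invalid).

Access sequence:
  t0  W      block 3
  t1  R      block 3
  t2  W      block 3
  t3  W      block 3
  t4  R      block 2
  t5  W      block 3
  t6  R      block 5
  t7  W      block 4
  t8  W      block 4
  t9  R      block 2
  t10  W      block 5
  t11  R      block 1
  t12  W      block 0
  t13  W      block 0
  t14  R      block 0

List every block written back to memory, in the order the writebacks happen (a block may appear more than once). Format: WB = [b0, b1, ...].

0: W B3 → L1 miss [D]
1: R B3 → L1 hit [D]
2: W B3 → L1 hit [D]
3: W B3 → L1 hit [D]
4: R B2 → L0 miss [-]
5: W B3 → L1 hit [D]
6: R B5 → L1 miss wb→B3 [-]
7: W B4 → L0 miss [D]
8: W B4 → L0 hit [D]
9: R B2 → L0 miss wb→B4 [-]
10: W B5 → L1 hit [D]
11: R B1 → L1 miss wb→B5 [-]
12: W B0 → L0 miss [D]
13: W B0 → L0 hit [D]
14: R B0 → L0 hit [D]

WB = [3, 4, 5]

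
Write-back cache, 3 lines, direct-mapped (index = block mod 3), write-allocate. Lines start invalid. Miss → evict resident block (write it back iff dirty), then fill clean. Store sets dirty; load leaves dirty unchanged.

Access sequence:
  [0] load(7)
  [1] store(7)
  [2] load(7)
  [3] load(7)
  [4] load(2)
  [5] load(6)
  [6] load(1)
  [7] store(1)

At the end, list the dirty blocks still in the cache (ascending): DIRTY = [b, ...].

DIRTY = [1]

  0 | R B7 → L1 miss [-]
  1 | W B7 → L1 hit [D]
  2 | R B7 → L1 hit [D]
  3 | R B7 → L1 hit [D]
  4 | R B2 → L2 miss [-]
  5 | R B6 → L0 miss [-]
  6 | R B1 → L1 miss wb→B7 [-]
  7 | W B1 → L1 hit [D]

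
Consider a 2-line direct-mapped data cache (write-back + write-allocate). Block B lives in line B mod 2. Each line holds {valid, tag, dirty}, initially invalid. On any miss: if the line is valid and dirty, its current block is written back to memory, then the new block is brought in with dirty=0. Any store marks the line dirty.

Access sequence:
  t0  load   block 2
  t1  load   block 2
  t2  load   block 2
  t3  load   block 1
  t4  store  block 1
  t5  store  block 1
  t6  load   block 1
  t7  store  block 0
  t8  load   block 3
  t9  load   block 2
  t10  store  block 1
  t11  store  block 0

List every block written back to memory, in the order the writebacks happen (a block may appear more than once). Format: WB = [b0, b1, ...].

WB = [1, 0]

0: R B2 -> L0 miss  d=-]
1: R B2 -> L0 hit  d=-]
2: R B2 -> L0 hit  d=-]
3: R B1 -> L1 miss  d=-]
4: W B1 -> L1 hit  d=D]
5: W B1 -> L1 hit  d=D]
6: R B1 -> L1 hit  d=D]
7: W B0 -> L0 miss  d=D]
8: R B3 -> L1 miss wb->B1  d=-]
9: R B2 -> L0 miss wb->B0  d=-]
10: W B1 -> L1 miss  d=D]
11: W B0 -> L0 miss  d=D]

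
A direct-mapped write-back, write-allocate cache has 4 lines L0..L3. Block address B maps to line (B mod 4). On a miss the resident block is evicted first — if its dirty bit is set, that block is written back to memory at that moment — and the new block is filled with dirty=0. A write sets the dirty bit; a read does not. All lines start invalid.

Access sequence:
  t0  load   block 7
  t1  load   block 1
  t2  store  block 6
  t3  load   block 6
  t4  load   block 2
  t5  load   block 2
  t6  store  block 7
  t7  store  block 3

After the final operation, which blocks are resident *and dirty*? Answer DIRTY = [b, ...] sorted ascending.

  0 | R B7 → L3 miss [-]
  1 | R B1 → L1 miss [-]
  2 | W B6 → L2 miss [D]
  3 | R B6 → L2 hit [D]
  4 | R B2 → L2 miss wb→B6 [-]
  5 | R B2 → L2 hit [-]
  6 | W B7 → L3 hit [D]
  7 | W B3 → L3 miss wb→B7 [D]

DIRTY = [3]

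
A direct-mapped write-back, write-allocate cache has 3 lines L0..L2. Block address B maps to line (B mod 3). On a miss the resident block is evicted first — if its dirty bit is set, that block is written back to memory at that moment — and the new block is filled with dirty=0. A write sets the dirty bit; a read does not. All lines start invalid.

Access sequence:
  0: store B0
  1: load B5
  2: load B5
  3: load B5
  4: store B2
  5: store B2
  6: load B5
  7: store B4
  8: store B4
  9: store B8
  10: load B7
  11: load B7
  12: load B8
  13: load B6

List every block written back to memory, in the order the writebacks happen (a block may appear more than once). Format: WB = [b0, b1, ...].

WB = [2, 4, 0]

0: W B0 -> L0 miss  d=D]
1: R B5 -> L2 miss  d=-]
2: R B5 -> L2 hit  d=-]
3: R B5 -> L2 hit  d=-]
4: W B2 -> L2 miss  d=D]
5: W B2 -> L2 hit  d=D]
6: R B5 -> L2 miss wb->B2  d=-]
7: W B4 -> L1 miss  d=D]
8: W B4 -> L1 hit  d=D]
9: W B8 -> L2 miss  d=D]
10: R B7 -> L1 miss wb->B4  d=-]
11: R B7 -> L1 hit  d=-]
12: R B8 -> L2 hit  d=D]
13: R B6 -> L0 miss wb->B0  d=-]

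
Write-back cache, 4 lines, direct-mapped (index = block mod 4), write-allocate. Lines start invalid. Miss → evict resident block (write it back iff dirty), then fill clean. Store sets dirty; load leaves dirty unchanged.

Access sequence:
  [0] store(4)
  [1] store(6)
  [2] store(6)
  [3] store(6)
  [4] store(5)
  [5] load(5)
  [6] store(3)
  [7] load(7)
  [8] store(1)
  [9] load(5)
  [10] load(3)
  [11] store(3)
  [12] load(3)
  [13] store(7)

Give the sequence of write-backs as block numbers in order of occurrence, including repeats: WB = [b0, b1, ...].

WB = [3, 5, 1, 3]

  0 | W B4 → L0 miss [D]
  1 | W B6 → L2 miss [D]
  2 | W B6 → L2 hit [D]
  3 | W B6 → L2 hit [D]
  4 | W B5 → L1 miss [D]
  5 | R B5 → L1 hit [D]
  6 | W B3 → L3 miss [D]
  7 | R B7 → L3 miss wb→B3 [-]
  8 | W B1 → L1 miss wb→B5 [D]
  9 | R B5 → L1 miss wb→B1 [-]
  10 | R B3 → L3 miss [-]
  11 | W B3 → L3 hit [D]
  12 | R B3 → L3 hit [D]
  13 | W B7 → L3 miss wb→B3 [D]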